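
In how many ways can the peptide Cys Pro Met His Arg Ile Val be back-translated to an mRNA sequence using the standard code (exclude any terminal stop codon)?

1152

Cys: 2 codons.
Pro: 4 codons.
Met: 1 codon.
His: 2 codons.
Arg: 6 codons.
Ile: 3 codons.
Val: 4 codons.
2 × 4 × 1 × 2 × 6 × 3 × 4 = 1152.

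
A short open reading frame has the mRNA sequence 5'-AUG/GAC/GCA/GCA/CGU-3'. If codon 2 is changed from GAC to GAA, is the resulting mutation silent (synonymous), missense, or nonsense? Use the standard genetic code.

Position 6 falls in codon 2: GAC → Asp.
After the substitution the codon is GAA → Glu.
Asp ≠ Glu, so this is a missense mutation.

missense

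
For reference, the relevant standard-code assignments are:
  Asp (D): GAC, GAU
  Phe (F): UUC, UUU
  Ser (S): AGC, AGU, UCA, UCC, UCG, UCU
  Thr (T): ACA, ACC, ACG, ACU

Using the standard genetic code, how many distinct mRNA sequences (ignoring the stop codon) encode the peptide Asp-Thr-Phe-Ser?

Asp: 2 codons.
Thr: 4 codons.
Phe: 2 codons.
Ser: 6 codons.
2 × 4 × 2 × 6 = 96.

96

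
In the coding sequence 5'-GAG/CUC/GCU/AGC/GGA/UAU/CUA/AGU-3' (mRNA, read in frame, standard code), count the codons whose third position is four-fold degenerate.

4

Codon 1 GAG (Glu): third position 2-fold.
Codon 2 CUC (Leu): third position 4-fold.
Codon 3 GCU (Ala): third position 4-fold.
Codon 4 AGC (Ser): third position 2-fold.
Codon 5 GGA (Gly): third position 4-fold.
Codon 6 UAU (Tyr): third position 2-fold.
Codon 7 CUA (Leu): third position 4-fold.
Codon 8 AGU (Ser): third position 2-fold.
Four-fold degenerate third positions: 4.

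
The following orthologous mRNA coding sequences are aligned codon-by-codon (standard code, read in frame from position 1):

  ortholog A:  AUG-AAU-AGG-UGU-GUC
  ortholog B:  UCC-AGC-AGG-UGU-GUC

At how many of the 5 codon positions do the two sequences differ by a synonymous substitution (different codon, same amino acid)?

0

Codon 1: AUG Met / UCC Ser — nonsynonymous.
Codon 2: AAU Asn / AGC Ser — nonsynonymous.
Codon 3: AGG Arg / AGG Arg — identical.
Codon 4: UGU Cys / UGU Cys — identical.
Codon 5: GUC Val / GUC Val — identical.
Synonymous differences: 0.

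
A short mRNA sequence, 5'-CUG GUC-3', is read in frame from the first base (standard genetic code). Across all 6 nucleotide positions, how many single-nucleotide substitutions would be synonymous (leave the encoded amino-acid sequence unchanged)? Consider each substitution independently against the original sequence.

7

Codon 1 (CUG, Leu): 4 synonymous substitutions.
Codon 2 (GUC, Val): 3 synonymous substitutions.
Total: 4 + 3 = 7.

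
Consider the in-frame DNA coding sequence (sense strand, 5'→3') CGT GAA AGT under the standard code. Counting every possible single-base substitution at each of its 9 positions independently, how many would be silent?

5

Codon 1 (CGT, Arg): 3 synonymous substitutions.
Codon 2 (GAA, Glu): 1 synonymous substitution.
Codon 3 (AGT, Ser): 1 synonymous substitution.
Total: 3 + 1 + 1 = 5.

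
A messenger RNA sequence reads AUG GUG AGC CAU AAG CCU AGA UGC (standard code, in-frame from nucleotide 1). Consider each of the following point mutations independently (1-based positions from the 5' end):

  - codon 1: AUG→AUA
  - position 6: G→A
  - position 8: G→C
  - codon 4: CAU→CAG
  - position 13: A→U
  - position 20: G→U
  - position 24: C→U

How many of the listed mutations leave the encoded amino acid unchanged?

Codon 1: AUG (Met) → AUA (Ile) — missense.
Codon 2: GUG (Val) → GUA (Val) — synonymous.
Codon 3: AGC (Ser) → ACC (Thr) — missense.
Codon 4: CAU (His) → CAG (Gln) — missense.
Codon 5: AAG (Lys) → UAG (Stop) — nonsense.
Codon 7: AGA (Arg) → AUA (Ile) — missense.
Codon 8: UGC (Cys) → UGU (Cys) — synonymous.
Synonymous: 2 of 7.

2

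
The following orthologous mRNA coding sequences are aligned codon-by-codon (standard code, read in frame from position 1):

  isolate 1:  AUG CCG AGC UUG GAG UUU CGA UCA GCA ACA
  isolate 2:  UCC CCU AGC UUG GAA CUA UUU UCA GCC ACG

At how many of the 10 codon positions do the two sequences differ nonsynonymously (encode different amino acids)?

3

Codon 1: AUG Met / UCC Ser — nonsynonymous.
Codon 2: CCG Pro / CCU Pro — synonymous.
Codon 3: AGC Ser / AGC Ser — identical.
Codon 4: UUG Leu / UUG Leu — identical.
Codon 5: GAG Glu / GAA Glu — synonymous.
Codon 6: UUU Phe / CUA Leu — nonsynonymous.
Codon 7: CGA Arg / UUU Phe — nonsynonymous.
Codon 8: UCA Ser / UCA Ser — identical.
Codon 9: GCA Ala / GCC Ala — synonymous.
Codon 10: ACA Thr / ACG Thr — synonymous.
Nonsynonymous differences: 3.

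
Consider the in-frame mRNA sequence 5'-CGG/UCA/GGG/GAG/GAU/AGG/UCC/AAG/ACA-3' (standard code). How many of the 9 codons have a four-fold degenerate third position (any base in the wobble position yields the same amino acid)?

5

Codon 1 CGG (Arg): third position 4-fold.
Codon 2 UCA (Ser): third position 4-fold.
Codon 3 GGG (Gly): third position 4-fold.
Codon 4 GAG (Glu): third position 2-fold.
Codon 5 GAU (Asp): third position 2-fold.
Codon 6 AGG (Arg): third position 2-fold.
Codon 7 UCC (Ser): third position 4-fold.
Codon 8 AAG (Lys): third position 2-fold.
Codon 9 ACA (Thr): third position 4-fold.
Four-fold degenerate third positions: 5.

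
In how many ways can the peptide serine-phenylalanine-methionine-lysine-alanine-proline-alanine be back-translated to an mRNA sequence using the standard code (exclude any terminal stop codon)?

1536

Ser: 6 codons.
Phe: 2 codons.
Met: 1 codon.
Lys: 2 codons.
Ala: 4 codons.
Pro: 4 codons.
Ala: 4 codons.
6 × 2 × 1 × 2 × 4 × 4 × 4 = 1536.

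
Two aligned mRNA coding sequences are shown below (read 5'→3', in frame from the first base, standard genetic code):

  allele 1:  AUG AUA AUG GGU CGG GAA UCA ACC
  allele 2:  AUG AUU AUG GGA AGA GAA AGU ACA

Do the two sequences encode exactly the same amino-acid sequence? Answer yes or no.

yes

Codon 1: AUG Met / AUG Met — identical.
Codon 2: AUA Ile / AUU Ile — synonymous.
Codon 3: AUG Met / AUG Met — identical.
Codon 4: GGU Gly / GGA Gly — synonymous.
Codon 5: CGG Arg / AGA Arg — synonymous.
Codon 6: GAA Glu / GAA Glu — identical.
Codon 7: UCA Ser / AGU Ser — synonymous.
Codon 8: ACC Thr / ACA Thr — synonymous.
Nonsynonymous differences: 0 → same protein.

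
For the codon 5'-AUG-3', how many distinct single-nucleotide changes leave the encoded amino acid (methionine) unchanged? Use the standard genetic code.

Position 1: none → 0 synonymous.
Position 2: none → 0 synonymous.
Position 3: none → 0 synonymous.
Total: 0 + 0 + 0 = 0.

0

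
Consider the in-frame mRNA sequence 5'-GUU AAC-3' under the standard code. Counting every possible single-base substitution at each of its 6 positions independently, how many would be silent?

4

Codon 1 (GUU, Val): 3 synonymous substitutions.
Codon 2 (AAC, Asn): 1 synonymous substitution.
Total: 3 + 1 = 4.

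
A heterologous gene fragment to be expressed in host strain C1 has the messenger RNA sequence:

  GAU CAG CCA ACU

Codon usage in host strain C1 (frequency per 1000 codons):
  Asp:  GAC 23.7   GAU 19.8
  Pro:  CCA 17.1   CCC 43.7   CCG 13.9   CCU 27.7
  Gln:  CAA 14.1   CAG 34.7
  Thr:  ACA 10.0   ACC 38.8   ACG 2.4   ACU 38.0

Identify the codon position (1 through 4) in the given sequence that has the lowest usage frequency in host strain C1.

Codon 1 GAU (Asp): 19.8 per 1000.
Codon 2 CAG (Gln): 34.7 per 1000.
Codon 3 CCA (Pro): 17.1 per 1000.
Codon 4 ACU (Thr): 38.0 per 1000.
Lowest frequency is 17.1 at codon 3.

3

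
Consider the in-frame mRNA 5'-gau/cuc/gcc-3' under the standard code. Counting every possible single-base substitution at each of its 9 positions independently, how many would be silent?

7

Codon 1 (GAU, Asp): 1 synonymous substitution.
Codon 2 (CUC, Leu): 3 synonymous substitutions.
Codon 3 (GCC, Ala): 3 synonymous substitutions.
Total: 1 + 3 + 3 = 7.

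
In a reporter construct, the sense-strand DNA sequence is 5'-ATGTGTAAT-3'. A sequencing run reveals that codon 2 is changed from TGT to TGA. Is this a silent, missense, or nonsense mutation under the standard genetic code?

Position 6 falls in codon 2: TGT → Cys.
After the substitution the codon is TGA → Stop.
The new codon is a stop codon, so this is a nonsense mutation.

nonsense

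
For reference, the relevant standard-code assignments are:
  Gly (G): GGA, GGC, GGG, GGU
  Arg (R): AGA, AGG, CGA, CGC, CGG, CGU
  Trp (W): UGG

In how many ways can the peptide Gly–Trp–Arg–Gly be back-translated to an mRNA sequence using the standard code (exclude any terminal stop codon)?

Gly: 4 codons.
Trp: 1 codon.
Arg: 6 codons.
Gly: 4 codons.
4 × 1 × 6 × 4 = 96.

96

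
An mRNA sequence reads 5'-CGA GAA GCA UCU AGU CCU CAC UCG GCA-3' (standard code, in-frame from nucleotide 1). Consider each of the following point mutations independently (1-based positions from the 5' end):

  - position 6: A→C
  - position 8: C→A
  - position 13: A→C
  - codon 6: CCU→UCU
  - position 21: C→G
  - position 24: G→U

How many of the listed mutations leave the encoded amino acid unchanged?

Codon 2: GAA (Glu) → GAC (Asp) — missense.
Codon 3: GCA (Ala) → GAA (Glu) — missense.
Codon 5: AGU (Ser) → CGU (Arg) — missense.
Codon 6: CCU (Pro) → UCU (Ser) — missense.
Codon 7: CAC (His) → CAG (Gln) — missense.
Codon 8: UCG (Ser) → UCU (Ser) — synonymous.
Synonymous: 1 of 6.

1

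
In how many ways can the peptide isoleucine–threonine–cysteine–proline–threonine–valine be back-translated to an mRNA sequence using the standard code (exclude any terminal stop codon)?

Ile: 3 codons.
Thr: 4 codons.
Cys: 2 codons.
Pro: 4 codons.
Thr: 4 codons.
Val: 4 codons.
3 × 4 × 2 × 4 × 4 × 4 = 1536.

1536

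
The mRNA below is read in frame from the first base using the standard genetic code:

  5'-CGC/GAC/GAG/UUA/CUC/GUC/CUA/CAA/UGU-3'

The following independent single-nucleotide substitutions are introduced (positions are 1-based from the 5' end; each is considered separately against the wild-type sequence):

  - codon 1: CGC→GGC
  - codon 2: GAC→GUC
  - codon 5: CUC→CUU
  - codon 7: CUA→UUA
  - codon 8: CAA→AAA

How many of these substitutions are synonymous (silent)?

Codon 1: CGC (Arg) → GGC (Gly) — missense.
Codon 2: GAC (Asp) → GUC (Val) — missense.
Codon 5: CUC (Leu) → CUU (Leu) — synonymous.
Codon 7: CUA (Leu) → UUA (Leu) — synonymous.
Codon 8: CAA (Gln) → AAA (Lys) — missense.
Synonymous: 2 of 5.

2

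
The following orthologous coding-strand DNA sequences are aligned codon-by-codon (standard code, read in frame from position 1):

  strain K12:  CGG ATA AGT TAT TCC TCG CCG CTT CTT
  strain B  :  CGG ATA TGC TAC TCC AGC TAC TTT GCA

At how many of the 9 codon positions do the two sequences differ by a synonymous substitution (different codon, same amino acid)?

2

Codon 1: CGG Arg / CGG Arg — identical.
Codon 2: ATA Ile / ATA Ile — identical.
Codon 3: AGT Ser / TGC Cys — nonsynonymous.
Codon 4: TAT Tyr / TAC Tyr — synonymous.
Codon 5: TCC Ser / TCC Ser — identical.
Codon 6: TCG Ser / AGC Ser — synonymous.
Codon 7: CCG Pro / TAC Tyr — nonsynonymous.
Codon 8: CTT Leu / TTT Phe — nonsynonymous.
Codon 9: CTT Leu / GCA Ala — nonsynonymous.
Synonymous differences: 2.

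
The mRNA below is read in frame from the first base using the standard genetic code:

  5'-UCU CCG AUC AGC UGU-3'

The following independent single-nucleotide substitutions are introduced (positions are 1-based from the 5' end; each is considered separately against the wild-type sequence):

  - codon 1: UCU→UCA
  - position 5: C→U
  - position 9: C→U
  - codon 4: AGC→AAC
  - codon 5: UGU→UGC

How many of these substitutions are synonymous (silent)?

Codon 1: UCU (Ser) → UCA (Ser) — synonymous.
Codon 2: CCG (Pro) → CUG (Leu) — missense.
Codon 3: AUC (Ile) → AUU (Ile) — synonymous.
Codon 4: AGC (Ser) → AAC (Asn) — missense.
Codon 5: UGU (Cys) → UGC (Cys) — synonymous.
Synonymous: 3 of 5.

3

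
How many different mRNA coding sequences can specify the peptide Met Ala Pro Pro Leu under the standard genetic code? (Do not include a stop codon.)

Met: 1 codon.
Ala: 4 codons.
Pro: 4 codons.
Pro: 4 codons.
Leu: 6 codons.
1 × 4 × 4 × 4 × 6 = 384.

384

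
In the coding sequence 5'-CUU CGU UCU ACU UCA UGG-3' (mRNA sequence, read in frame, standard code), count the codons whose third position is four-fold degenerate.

Codon 1 CUU (Leu): third position 4-fold.
Codon 2 CGU (Arg): third position 4-fold.
Codon 3 UCU (Ser): third position 4-fold.
Codon 4 ACU (Thr): third position 4-fold.
Codon 5 UCA (Ser): third position 4-fold.
Codon 6 UGG (Trp): third position 1-fold.
Four-fold degenerate third positions: 5.

5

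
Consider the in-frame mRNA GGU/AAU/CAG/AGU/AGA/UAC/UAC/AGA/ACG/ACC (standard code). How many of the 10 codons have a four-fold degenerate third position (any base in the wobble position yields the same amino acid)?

3

Codon 1 GGU (Gly): third position 4-fold.
Codon 2 AAU (Asn): third position 2-fold.
Codon 3 CAG (Gln): third position 2-fold.
Codon 4 AGU (Ser): third position 2-fold.
Codon 5 AGA (Arg): third position 2-fold.
Codon 6 UAC (Tyr): third position 2-fold.
Codon 7 UAC (Tyr): third position 2-fold.
Codon 8 AGA (Arg): third position 2-fold.
Codon 9 ACG (Thr): third position 4-fold.
Codon 10 ACC (Thr): third position 4-fold.
Four-fold degenerate third positions: 3.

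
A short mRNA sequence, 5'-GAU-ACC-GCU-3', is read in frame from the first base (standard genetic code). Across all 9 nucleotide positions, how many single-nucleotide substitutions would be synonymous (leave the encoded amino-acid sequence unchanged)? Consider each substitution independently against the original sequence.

7

Codon 1 (GAU, Asp): 1 synonymous substitution.
Codon 2 (ACC, Thr): 3 synonymous substitutions.
Codon 3 (GCU, Ala): 3 synonymous substitutions.
Total: 1 + 3 + 3 = 7.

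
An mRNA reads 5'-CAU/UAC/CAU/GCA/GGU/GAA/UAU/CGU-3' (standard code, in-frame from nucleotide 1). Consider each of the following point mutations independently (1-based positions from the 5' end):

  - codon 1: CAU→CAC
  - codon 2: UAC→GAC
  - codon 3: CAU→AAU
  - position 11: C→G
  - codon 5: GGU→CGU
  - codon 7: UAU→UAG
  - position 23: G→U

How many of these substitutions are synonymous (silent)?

1

Codon 1: CAU (His) → CAC (His) — synonymous.
Codon 2: UAC (Tyr) → GAC (Asp) — missense.
Codon 3: CAU (His) → AAU (Asn) — missense.
Codon 4: GCA (Ala) → GGA (Gly) — missense.
Codon 5: GGU (Gly) → CGU (Arg) — missense.
Codon 7: UAU (Tyr) → UAG (Stop) — nonsense.
Codon 8: CGU (Arg) → CUU (Leu) — missense.
Synonymous: 1 of 7.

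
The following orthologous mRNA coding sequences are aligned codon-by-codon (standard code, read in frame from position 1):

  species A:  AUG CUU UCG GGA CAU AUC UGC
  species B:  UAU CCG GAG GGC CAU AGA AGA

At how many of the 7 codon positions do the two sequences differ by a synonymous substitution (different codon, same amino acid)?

Codon 1: AUG Met / UAU Tyr — nonsynonymous.
Codon 2: CUU Leu / CCG Pro — nonsynonymous.
Codon 3: UCG Ser / GAG Glu — nonsynonymous.
Codon 4: GGA Gly / GGC Gly — synonymous.
Codon 5: CAU His / CAU His — identical.
Codon 6: AUC Ile / AGA Arg — nonsynonymous.
Codon 7: UGC Cys / AGA Arg — nonsynonymous.
Synonymous differences: 1.

1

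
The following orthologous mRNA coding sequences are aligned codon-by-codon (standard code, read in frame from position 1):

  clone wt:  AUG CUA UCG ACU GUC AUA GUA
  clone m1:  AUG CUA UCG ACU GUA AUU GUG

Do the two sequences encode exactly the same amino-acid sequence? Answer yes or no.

Codon 1: AUG Met / AUG Met — identical.
Codon 2: CUA Leu / CUA Leu — identical.
Codon 3: UCG Ser / UCG Ser — identical.
Codon 4: ACU Thr / ACU Thr — identical.
Codon 5: GUC Val / GUA Val — synonymous.
Codon 6: AUA Ile / AUU Ile — synonymous.
Codon 7: GUA Val / GUG Val — synonymous.
Nonsynonymous differences: 0 → same protein.

yes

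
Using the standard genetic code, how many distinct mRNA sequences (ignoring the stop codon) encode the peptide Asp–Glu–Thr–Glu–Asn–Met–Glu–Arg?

Asp: 2 codons.
Glu: 2 codons.
Thr: 4 codons.
Glu: 2 codons.
Asn: 2 codons.
Met: 1 codon.
Glu: 2 codons.
Arg: 6 codons.
2 × 2 × 4 × 2 × 2 × 1 × 2 × 6 = 768.

768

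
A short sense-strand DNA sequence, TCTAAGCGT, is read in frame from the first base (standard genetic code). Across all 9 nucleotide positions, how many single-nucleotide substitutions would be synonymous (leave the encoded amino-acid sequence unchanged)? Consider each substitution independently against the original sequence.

7

Codon 1 (TCT, Ser): 3 synonymous substitutions.
Codon 2 (AAG, Lys): 1 synonymous substitution.
Codon 3 (CGT, Arg): 3 synonymous substitutions.
Total: 3 + 1 + 3 = 7.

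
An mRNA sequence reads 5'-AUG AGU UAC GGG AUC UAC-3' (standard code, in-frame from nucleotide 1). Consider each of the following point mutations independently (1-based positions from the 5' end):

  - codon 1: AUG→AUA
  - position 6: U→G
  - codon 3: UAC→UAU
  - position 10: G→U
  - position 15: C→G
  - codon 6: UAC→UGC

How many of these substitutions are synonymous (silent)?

Codon 1: AUG (Met) → AUA (Ile) — missense.
Codon 2: AGU (Ser) → AGG (Arg) — missense.
Codon 3: UAC (Tyr) → UAU (Tyr) — synonymous.
Codon 4: GGG (Gly) → UGG (Trp) — missense.
Codon 5: AUC (Ile) → AUG (Met) — missense.
Codon 6: UAC (Tyr) → UGC (Cys) — missense.
Synonymous: 1 of 6.

1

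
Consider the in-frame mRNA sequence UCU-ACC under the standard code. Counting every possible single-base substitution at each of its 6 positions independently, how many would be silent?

6

Codon 1 (UCU, Ser): 3 synonymous substitutions.
Codon 2 (ACC, Thr): 3 synonymous substitutions.
Total: 3 + 3 = 6.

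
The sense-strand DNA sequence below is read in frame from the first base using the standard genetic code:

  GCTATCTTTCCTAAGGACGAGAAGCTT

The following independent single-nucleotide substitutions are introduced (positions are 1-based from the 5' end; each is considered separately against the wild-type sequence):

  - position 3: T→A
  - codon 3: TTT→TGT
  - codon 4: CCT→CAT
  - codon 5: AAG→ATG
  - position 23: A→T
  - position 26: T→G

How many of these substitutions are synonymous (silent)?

Codon 1: GCT (Ala) → GCA (Ala) — synonymous.
Codon 3: TTT (Phe) → TGT (Cys) — missense.
Codon 4: CCT (Pro) → CAT (His) — missense.
Codon 5: AAG (Lys) → ATG (Met) — missense.
Codon 8: AAG (Lys) → ATG (Met) — missense.
Codon 9: CTT (Leu) → CGT (Arg) — missense.
Synonymous: 1 of 6.

1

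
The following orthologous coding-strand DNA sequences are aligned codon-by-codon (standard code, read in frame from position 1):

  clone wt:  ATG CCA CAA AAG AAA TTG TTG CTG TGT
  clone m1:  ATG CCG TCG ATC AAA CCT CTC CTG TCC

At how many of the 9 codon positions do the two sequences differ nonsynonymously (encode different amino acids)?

4

Codon 1: ATG Met / ATG Met — identical.
Codon 2: CCA Pro / CCG Pro — synonymous.
Codon 3: CAA Gln / TCG Ser — nonsynonymous.
Codon 4: AAG Lys / ATC Ile — nonsynonymous.
Codon 5: AAA Lys / AAA Lys — identical.
Codon 6: TTG Leu / CCT Pro — nonsynonymous.
Codon 7: TTG Leu / CTC Leu — synonymous.
Codon 8: CTG Leu / CTG Leu — identical.
Codon 9: TGT Cys / TCC Ser — nonsynonymous.
Nonsynonymous differences: 4.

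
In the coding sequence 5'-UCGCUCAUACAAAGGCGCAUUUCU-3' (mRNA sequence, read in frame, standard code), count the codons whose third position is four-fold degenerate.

4

Codon 1 UCG (Ser): third position 4-fold.
Codon 2 CUC (Leu): third position 4-fold.
Codon 3 AUA (Ile): third position 3-fold.
Codon 4 CAA (Gln): third position 2-fold.
Codon 5 AGG (Arg): third position 2-fold.
Codon 6 CGC (Arg): third position 4-fold.
Codon 7 AUU (Ile): third position 3-fold.
Codon 8 UCU (Ser): third position 4-fold.
Four-fold degenerate third positions: 4.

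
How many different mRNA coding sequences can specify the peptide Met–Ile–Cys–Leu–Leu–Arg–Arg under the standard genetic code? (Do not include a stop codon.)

Met: 1 codon.
Ile: 3 codons.
Cys: 2 codons.
Leu: 6 codons.
Leu: 6 codons.
Arg: 6 codons.
Arg: 6 codons.
1 × 3 × 2 × 6 × 6 × 6 × 6 = 7776.

7776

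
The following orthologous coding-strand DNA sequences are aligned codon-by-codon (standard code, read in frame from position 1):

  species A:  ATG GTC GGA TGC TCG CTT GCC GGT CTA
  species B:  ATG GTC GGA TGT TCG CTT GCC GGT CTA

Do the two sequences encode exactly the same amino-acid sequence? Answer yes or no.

Codon 1: ATG Met / ATG Met — identical.
Codon 2: GTC Val / GTC Val — identical.
Codon 3: GGA Gly / GGA Gly — identical.
Codon 4: TGC Cys / TGT Cys — synonymous.
Codon 5: TCG Ser / TCG Ser — identical.
Codon 6: CTT Leu / CTT Leu — identical.
Codon 7: GCC Ala / GCC Ala — identical.
Codon 8: GGT Gly / GGT Gly — identical.
Codon 9: CTA Leu / CTA Leu — identical.
Nonsynonymous differences: 0 → same protein.

yes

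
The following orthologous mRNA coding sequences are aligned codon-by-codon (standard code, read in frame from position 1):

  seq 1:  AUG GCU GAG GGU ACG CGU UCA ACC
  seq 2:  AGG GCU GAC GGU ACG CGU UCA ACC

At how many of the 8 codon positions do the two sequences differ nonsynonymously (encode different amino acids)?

2

Codon 1: AUG Met / AGG Arg — nonsynonymous.
Codon 2: GCU Ala / GCU Ala — identical.
Codon 3: GAG Glu / GAC Asp — nonsynonymous.
Codon 4: GGU Gly / GGU Gly — identical.
Codon 5: ACG Thr / ACG Thr — identical.
Codon 6: CGU Arg / CGU Arg — identical.
Codon 7: UCA Ser / UCA Ser — identical.
Codon 8: ACC Thr / ACC Thr — identical.
Nonsynonymous differences: 2.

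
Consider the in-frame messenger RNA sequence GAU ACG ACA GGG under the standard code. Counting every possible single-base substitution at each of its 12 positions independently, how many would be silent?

Codon 1 (GAU, Asp): 1 synonymous substitution.
Codon 2 (ACG, Thr): 3 synonymous substitutions.
Codon 3 (ACA, Thr): 3 synonymous substitutions.
Codon 4 (GGG, Gly): 3 synonymous substitutions.
Total: 1 + 3 + 3 + 3 = 10.

10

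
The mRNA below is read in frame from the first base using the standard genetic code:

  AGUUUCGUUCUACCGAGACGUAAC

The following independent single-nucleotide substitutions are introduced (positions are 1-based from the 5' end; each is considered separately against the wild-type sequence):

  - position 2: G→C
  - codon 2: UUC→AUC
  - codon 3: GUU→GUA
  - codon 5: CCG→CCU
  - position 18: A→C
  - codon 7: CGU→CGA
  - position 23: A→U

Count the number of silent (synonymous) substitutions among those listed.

3

Codon 1: AGU (Ser) → ACU (Thr) — missense.
Codon 2: UUC (Phe) → AUC (Ile) — missense.
Codon 3: GUU (Val) → GUA (Val) — synonymous.
Codon 5: CCG (Pro) → CCU (Pro) — synonymous.
Codon 6: AGA (Arg) → AGC (Ser) — missense.
Codon 7: CGU (Arg) → CGA (Arg) — synonymous.
Codon 8: AAC (Asn) → AUC (Ile) — missense.
Synonymous: 3 of 7.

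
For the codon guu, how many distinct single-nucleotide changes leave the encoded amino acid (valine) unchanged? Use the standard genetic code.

3

Position 1: none → 0 synonymous.
Position 2: none → 0 synonymous.
Position 3: GUC, GUA, GUG → 3 synonymous.
Total: 0 + 0 + 3 = 3.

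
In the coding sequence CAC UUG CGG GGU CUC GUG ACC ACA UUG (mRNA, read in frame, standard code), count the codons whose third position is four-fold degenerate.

6

Codon 1 CAC (His): third position 2-fold.
Codon 2 UUG (Leu): third position 2-fold.
Codon 3 CGG (Arg): third position 4-fold.
Codon 4 GGU (Gly): third position 4-fold.
Codon 5 CUC (Leu): third position 4-fold.
Codon 6 GUG (Val): third position 4-fold.
Codon 7 ACC (Thr): third position 4-fold.
Codon 8 ACA (Thr): third position 4-fold.
Codon 9 UUG (Leu): third position 2-fold.
Four-fold degenerate third positions: 6.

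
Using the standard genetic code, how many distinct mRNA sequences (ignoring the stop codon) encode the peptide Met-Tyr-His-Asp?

8

Met: 1 codon.
Tyr: 2 codons.
His: 2 codons.
Asp: 2 codons.
1 × 2 × 2 × 2 = 8.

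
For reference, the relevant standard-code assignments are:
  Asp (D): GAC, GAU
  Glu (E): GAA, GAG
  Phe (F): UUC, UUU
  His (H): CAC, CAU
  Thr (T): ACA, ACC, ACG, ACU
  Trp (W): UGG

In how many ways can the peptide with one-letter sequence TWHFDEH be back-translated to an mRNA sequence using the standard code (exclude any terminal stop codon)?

Thr: 4 codons.
Trp: 1 codon.
His: 2 codons.
Phe: 2 codons.
Asp: 2 codons.
Glu: 2 codons.
His: 2 codons.
4 × 1 × 2 × 2 × 2 × 2 × 2 = 128.

128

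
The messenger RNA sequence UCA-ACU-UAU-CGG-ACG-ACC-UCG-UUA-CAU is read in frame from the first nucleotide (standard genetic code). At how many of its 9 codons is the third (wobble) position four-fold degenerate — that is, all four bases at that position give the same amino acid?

Codon 1 UCA (Ser): third position 4-fold.
Codon 2 ACU (Thr): third position 4-fold.
Codon 3 UAU (Tyr): third position 2-fold.
Codon 4 CGG (Arg): third position 4-fold.
Codon 5 ACG (Thr): third position 4-fold.
Codon 6 ACC (Thr): third position 4-fold.
Codon 7 UCG (Ser): third position 4-fold.
Codon 8 UUA (Leu): third position 2-fold.
Codon 9 CAU (His): third position 2-fold.
Four-fold degenerate third positions: 6.

6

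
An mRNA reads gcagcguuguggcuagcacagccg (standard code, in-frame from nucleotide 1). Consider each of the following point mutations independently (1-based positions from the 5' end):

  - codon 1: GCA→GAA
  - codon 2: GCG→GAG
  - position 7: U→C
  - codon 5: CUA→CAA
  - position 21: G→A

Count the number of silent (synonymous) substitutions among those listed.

Codon 1: GCA (Ala) → GAA (Glu) — missense.
Codon 2: GCG (Ala) → GAG (Glu) — missense.
Codon 3: UUG (Leu) → CUG (Leu) — synonymous.
Codon 5: CUA (Leu) → CAA (Gln) — missense.
Codon 7: CAG (Gln) → CAA (Gln) — synonymous.
Synonymous: 2 of 5.

2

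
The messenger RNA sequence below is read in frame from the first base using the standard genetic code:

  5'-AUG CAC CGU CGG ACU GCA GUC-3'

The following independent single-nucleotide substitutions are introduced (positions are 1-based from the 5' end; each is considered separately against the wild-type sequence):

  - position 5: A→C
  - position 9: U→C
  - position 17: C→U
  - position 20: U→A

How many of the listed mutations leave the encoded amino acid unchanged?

Codon 2: CAC (His) → CCC (Pro) — missense.
Codon 3: CGU (Arg) → CGC (Arg) — synonymous.
Codon 6: GCA (Ala) → GUA (Val) — missense.
Codon 7: GUC (Val) → GAC (Asp) — missense.
Synonymous: 1 of 4.

1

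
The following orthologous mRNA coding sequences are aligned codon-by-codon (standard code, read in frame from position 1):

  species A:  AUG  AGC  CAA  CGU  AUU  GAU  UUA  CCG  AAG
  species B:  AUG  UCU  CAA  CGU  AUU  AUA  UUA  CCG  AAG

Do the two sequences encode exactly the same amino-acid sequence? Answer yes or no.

Codon 1: AUG Met / AUG Met — identical.
Codon 2: AGC Ser / UCU Ser — synonymous.
Codon 3: CAA Gln / CAA Gln — identical.
Codon 4: CGU Arg / CGU Arg — identical.
Codon 5: AUU Ile / AUU Ile — identical.
Codon 6: GAU Asp / AUA Ile — nonsynonymous.
Codon 7: UUA Leu / UUA Leu — identical.
Codon 8: CCG Pro / CCG Pro — identical.
Codon 9: AAG Lys / AAG Lys — identical.
Nonsynonymous differences: 1 → different protein.

no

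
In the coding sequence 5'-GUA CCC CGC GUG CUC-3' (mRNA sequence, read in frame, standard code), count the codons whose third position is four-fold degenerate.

5

Codon 1 GUA (Val): third position 4-fold.
Codon 2 CCC (Pro): third position 4-fold.
Codon 3 CGC (Arg): third position 4-fold.
Codon 4 GUG (Val): third position 4-fold.
Codon 5 CUC (Leu): third position 4-fold.
Four-fold degenerate third positions: 5.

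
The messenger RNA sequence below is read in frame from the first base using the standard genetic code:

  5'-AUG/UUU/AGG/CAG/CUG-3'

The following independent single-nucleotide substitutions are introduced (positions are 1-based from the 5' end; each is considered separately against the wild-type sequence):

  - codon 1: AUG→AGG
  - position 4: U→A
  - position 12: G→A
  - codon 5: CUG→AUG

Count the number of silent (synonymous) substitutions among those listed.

1

Codon 1: AUG (Met) → AGG (Arg) — missense.
Codon 2: UUU (Phe) → AUU (Ile) — missense.
Codon 4: CAG (Gln) → CAA (Gln) — synonymous.
Codon 5: CUG (Leu) → AUG (Met) — missense.
Synonymous: 1 of 4.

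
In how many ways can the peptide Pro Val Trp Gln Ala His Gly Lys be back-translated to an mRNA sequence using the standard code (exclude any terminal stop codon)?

Pro: 4 codons.
Val: 4 codons.
Trp: 1 codon.
Gln: 2 codons.
Ala: 4 codons.
His: 2 codons.
Gly: 4 codons.
Lys: 2 codons.
4 × 4 × 1 × 2 × 4 × 2 × 4 × 2 = 2048.

2048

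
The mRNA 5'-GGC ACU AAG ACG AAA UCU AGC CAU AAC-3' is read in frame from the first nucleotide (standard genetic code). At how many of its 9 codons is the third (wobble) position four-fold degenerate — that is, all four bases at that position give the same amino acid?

Codon 1 GGC (Gly): third position 4-fold.
Codon 2 ACU (Thr): third position 4-fold.
Codon 3 AAG (Lys): third position 2-fold.
Codon 4 ACG (Thr): third position 4-fold.
Codon 5 AAA (Lys): third position 2-fold.
Codon 6 UCU (Ser): third position 4-fold.
Codon 7 AGC (Ser): third position 2-fold.
Codon 8 CAU (His): third position 2-fold.
Codon 9 AAC (Asn): third position 2-fold.
Four-fold degenerate third positions: 4.

4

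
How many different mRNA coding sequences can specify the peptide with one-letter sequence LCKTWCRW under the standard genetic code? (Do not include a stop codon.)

1152

Leu: 6 codons.
Cys: 2 codons.
Lys: 2 codons.
Thr: 4 codons.
Trp: 1 codon.
Cys: 2 codons.
Arg: 6 codons.
Trp: 1 codon.
6 × 2 × 2 × 4 × 1 × 2 × 6 × 1 = 1152.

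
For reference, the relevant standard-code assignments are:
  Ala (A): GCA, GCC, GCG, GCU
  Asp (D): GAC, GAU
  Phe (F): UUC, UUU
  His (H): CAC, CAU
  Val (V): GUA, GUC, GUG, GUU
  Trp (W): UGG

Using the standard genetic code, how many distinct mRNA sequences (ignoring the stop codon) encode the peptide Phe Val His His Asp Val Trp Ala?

Phe: 2 codons.
Val: 4 codons.
His: 2 codons.
His: 2 codons.
Asp: 2 codons.
Val: 4 codons.
Trp: 1 codon.
Ala: 4 codons.
2 × 4 × 2 × 2 × 2 × 4 × 1 × 4 = 1024.

1024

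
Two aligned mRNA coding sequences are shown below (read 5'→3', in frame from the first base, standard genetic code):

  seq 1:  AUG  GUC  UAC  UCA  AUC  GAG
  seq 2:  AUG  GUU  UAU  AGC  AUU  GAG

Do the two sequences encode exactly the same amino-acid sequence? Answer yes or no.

yes

Codon 1: AUG Met / AUG Met — identical.
Codon 2: GUC Val / GUU Val — synonymous.
Codon 3: UAC Tyr / UAU Tyr — synonymous.
Codon 4: UCA Ser / AGC Ser — synonymous.
Codon 5: AUC Ile / AUU Ile — synonymous.
Codon 6: GAG Glu / GAG Glu — identical.
Nonsynonymous differences: 0 → same protein.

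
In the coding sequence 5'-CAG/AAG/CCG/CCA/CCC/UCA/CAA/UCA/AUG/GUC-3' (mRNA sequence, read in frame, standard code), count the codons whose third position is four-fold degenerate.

Codon 1 CAG (Gln): third position 2-fold.
Codon 2 AAG (Lys): third position 2-fold.
Codon 3 CCG (Pro): third position 4-fold.
Codon 4 CCA (Pro): third position 4-fold.
Codon 5 CCC (Pro): third position 4-fold.
Codon 6 UCA (Ser): third position 4-fold.
Codon 7 CAA (Gln): third position 2-fold.
Codon 8 UCA (Ser): third position 4-fold.
Codon 9 AUG (Met): third position 1-fold.
Codon 10 GUC (Val): third position 4-fold.
Four-fold degenerate third positions: 6.

6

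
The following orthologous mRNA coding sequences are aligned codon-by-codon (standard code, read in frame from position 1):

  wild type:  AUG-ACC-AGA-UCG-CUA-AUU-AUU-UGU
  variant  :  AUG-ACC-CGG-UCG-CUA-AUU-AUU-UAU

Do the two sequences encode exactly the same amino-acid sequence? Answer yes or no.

no

Codon 1: AUG Met / AUG Met — identical.
Codon 2: ACC Thr / ACC Thr — identical.
Codon 3: AGA Arg / CGG Arg — synonymous.
Codon 4: UCG Ser / UCG Ser — identical.
Codon 5: CUA Leu / CUA Leu — identical.
Codon 6: AUU Ile / AUU Ile — identical.
Codon 7: AUU Ile / AUU Ile — identical.
Codon 8: UGU Cys / UAU Tyr — nonsynonymous.
Nonsynonymous differences: 1 → different protein.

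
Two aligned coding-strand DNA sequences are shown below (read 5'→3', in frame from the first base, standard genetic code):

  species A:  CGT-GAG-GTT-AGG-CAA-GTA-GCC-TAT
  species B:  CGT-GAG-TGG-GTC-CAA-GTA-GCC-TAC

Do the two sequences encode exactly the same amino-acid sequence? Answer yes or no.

no

Codon 1: CGT Arg / CGT Arg — identical.
Codon 2: GAG Glu / GAG Glu — identical.
Codon 3: GTT Val / TGG Trp — nonsynonymous.
Codon 4: AGG Arg / GTC Val — nonsynonymous.
Codon 5: CAA Gln / CAA Gln — identical.
Codon 6: GTA Val / GTA Val — identical.
Codon 7: GCC Ala / GCC Ala — identical.
Codon 8: TAT Tyr / TAC Tyr — synonymous.
Nonsynonymous differences: 2 → different protein.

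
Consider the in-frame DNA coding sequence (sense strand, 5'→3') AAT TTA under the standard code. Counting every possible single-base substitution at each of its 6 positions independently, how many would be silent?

Codon 1 (AAT, Asn): 1 synonymous substitution.
Codon 2 (TTA, Leu): 2 synonymous substitutions.
Total: 1 + 2 = 3.

3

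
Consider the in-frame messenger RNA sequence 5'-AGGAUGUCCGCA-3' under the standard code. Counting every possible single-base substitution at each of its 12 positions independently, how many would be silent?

8

Codon 1 (AGG, Arg): 2 synonymous substitutions.
Codon 2 (AUG, Met): 0 synonymous substitutions.
Codon 3 (UCC, Ser): 3 synonymous substitutions.
Codon 4 (GCA, Ala): 3 synonymous substitutions.
Total: 2 + 0 + 3 + 3 = 8.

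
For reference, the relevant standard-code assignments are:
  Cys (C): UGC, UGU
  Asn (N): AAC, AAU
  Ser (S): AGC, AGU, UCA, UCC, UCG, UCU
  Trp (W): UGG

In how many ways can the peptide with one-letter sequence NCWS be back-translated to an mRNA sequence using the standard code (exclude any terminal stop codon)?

24

Asn: 2 codons.
Cys: 2 codons.
Trp: 1 codon.
Ser: 6 codons.
2 × 2 × 1 × 6 = 24.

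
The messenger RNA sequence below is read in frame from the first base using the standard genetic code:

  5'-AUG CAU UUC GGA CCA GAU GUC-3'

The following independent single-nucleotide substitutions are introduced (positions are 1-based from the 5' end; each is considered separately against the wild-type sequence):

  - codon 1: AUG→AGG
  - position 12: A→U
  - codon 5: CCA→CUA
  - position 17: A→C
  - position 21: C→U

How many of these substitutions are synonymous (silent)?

2

Codon 1: AUG (Met) → AGG (Arg) — missense.
Codon 4: GGA (Gly) → GGU (Gly) — synonymous.
Codon 5: CCA (Pro) → CUA (Leu) — missense.
Codon 6: GAU (Asp) → GCU (Ala) — missense.
Codon 7: GUC (Val) → GUU (Val) — synonymous.
Synonymous: 2 of 5.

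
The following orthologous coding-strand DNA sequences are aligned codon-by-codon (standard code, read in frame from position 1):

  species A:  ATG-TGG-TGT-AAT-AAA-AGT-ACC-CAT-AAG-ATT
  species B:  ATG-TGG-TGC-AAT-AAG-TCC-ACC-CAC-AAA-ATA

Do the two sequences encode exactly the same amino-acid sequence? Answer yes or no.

yes

Codon 1: ATG Met / ATG Met — identical.
Codon 2: TGG Trp / TGG Trp — identical.
Codon 3: TGT Cys / TGC Cys — synonymous.
Codon 4: AAT Asn / AAT Asn — identical.
Codon 5: AAA Lys / AAG Lys — synonymous.
Codon 6: AGT Ser / TCC Ser — synonymous.
Codon 7: ACC Thr / ACC Thr — identical.
Codon 8: CAT His / CAC His — synonymous.
Codon 9: AAG Lys / AAA Lys — synonymous.
Codon 10: ATT Ile / ATA Ile — synonymous.
Nonsynonymous differences: 0 → same protein.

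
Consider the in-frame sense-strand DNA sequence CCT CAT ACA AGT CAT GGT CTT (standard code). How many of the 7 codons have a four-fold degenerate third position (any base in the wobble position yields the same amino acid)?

4

Codon 1 CCT (Pro): third position 4-fold.
Codon 2 CAT (His): third position 2-fold.
Codon 3 ACA (Thr): third position 4-fold.
Codon 4 AGT (Ser): third position 2-fold.
Codon 5 CAT (His): third position 2-fold.
Codon 6 GGT (Gly): third position 4-fold.
Codon 7 CTT (Leu): third position 4-fold.
Four-fold degenerate third positions: 4.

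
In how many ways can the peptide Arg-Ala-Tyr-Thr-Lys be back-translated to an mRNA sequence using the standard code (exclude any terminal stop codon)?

Arg: 6 codons.
Ala: 4 codons.
Tyr: 2 codons.
Thr: 4 codons.
Lys: 2 codons.
6 × 4 × 2 × 4 × 2 = 384.

384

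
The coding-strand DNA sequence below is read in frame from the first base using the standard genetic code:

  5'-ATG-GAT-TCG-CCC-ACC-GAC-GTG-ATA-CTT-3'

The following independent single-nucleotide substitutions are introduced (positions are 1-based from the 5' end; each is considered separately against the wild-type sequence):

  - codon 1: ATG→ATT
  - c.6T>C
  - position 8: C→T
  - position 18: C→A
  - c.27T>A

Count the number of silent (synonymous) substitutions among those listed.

Codon 1: ATG (Met) → ATT (Ile) — missense.
Codon 2: GAT (Asp) → GAC (Asp) — synonymous.
Codon 3: TCG (Ser) → TTG (Leu) — missense.
Codon 6: GAC (Asp) → GAA (Glu) — missense.
Codon 9: CTT (Leu) → CTA (Leu) — synonymous.
Synonymous: 2 of 5.

2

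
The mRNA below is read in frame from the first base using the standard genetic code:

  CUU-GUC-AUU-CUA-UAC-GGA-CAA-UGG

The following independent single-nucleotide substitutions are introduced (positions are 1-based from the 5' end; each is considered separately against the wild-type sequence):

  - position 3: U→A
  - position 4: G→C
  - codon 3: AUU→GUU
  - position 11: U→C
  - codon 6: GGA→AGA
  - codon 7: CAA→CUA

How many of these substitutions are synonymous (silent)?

1

Codon 1: CUU (Leu) → CUA (Leu) — synonymous.
Codon 2: GUC (Val) → CUC (Leu) — missense.
Codon 3: AUU (Ile) → GUU (Val) — missense.
Codon 4: CUA (Leu) → CCA (Pro) — missense.
Codon 6: GGA (Gly) → AGA (Arg) — missense.
Codon 7: CAA (Gln) → CUA (Leu) — missense.
Synonymous: 1 of 6.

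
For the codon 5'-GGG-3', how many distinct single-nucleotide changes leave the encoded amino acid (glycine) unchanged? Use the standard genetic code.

3

Position 1: none → 0 synonymous.
Position 2: none → 0 synonymous.
Position 3: GGU, GGC, GGA → 3 synonymous.
Total: 0 + 0 + 3 = 3.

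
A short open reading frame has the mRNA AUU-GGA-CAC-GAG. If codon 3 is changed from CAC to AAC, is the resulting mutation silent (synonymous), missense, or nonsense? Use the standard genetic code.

missense

Position 7 falls in codon 3: CAC → His.
After the substitution the codon is AAC → Asn.
His ≠ Asn, so this is a missense mutation.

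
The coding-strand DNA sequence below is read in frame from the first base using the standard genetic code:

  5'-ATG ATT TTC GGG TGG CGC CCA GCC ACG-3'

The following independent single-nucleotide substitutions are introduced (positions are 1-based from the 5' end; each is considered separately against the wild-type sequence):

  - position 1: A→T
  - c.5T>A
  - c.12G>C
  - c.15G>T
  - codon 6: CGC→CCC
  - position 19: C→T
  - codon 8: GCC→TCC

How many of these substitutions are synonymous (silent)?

Codon 1: ATG (Met) → TTG (Leu) — missense.
Codon 2: ATT (Ile) → AAT (Asn) — missense.
Codon 4: GGG (Gly) → GGC (Gly) — synonymous.
Codon 5: TGG (Trp) → TGT (Cys) — missense.
Codon 6: CGC (Arg) → CCC (Pro) — missense.
Codon 7: CCA (Pro) → TCA (Ser) — missense.
Codon 8: GCC (Ala) → TCC (Ser) — missense.
Synonymous: 1 of 7.

1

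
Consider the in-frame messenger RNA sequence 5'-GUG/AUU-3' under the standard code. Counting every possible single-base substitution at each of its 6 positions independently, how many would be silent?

5

Codon 1 (GUG, Val): 3 synonymous substitutions.
Codon 2 (AUU, Ile): 2 synonymous substitutions.
Total: 3 + 2 = 5.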